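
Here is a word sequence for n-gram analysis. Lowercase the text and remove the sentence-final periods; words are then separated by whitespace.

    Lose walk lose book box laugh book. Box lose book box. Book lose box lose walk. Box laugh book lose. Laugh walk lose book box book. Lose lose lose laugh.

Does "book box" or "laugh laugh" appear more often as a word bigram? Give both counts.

"book box": 4 occurrences
"laugh laugh": 0 occurrences

"book box" (4 vs 0)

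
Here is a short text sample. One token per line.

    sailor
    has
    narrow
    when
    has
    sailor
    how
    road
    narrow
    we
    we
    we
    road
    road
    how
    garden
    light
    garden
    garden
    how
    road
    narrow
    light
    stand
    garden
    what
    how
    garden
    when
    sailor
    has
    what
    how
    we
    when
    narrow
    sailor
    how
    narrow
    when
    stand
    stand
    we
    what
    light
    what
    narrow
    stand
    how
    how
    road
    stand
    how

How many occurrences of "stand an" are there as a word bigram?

Scanning the 52 overlapping bigram windows for "stand an":
  (none found)

0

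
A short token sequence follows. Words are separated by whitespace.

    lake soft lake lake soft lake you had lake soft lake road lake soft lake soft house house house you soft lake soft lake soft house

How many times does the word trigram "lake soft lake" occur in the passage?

Scanning the 24 overlapping trigram windows for "lake soft lake":
  position 1–3: lake soft lake
  position 4–6: lake soft lake
  position 9–11: lake soft lake
  position 13–15: lake soft lake
  position 22–24: lake soft lake

5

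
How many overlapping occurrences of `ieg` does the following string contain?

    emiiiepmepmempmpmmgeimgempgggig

Sliding a length-3 window over the 31 characters (29 positions):
  (no match at any position)

0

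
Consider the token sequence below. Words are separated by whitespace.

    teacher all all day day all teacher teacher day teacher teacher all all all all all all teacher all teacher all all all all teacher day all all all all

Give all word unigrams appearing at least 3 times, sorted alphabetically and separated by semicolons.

Unigram counts meeting the condition (at least 3 times):
  all: 18
  day: 4
  teacher: 8

all; day; teacher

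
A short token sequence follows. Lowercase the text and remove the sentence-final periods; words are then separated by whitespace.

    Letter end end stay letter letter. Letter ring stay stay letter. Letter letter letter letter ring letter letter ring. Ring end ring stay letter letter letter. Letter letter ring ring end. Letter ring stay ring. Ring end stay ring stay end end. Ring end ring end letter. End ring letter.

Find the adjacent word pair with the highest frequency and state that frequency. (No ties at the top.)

"letter letter", 11 times

Bigram frequencies (highest first):
  letter letter: 11
  letter ring: 5
  ring end: 5
  ring stay: 4
  end ring: 4
  stay letter: 3
  … (9 more, each ≤ 3)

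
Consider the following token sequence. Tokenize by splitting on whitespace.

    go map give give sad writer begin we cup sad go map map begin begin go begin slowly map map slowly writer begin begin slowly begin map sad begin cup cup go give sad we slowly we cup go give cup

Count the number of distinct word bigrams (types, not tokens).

31

41 tokens → 40 bigram windows in total.
Repeated bigrams (each contributes count−1 duplicates):
  begin begin: 2
  begin slowly: 2
  cup go: 2
  give sad: 2
  go give: 2
  go map: 2
  map map: 2
  we cup: 2
  … (1 more repeated)
9 duplicate windows → 40 − 9 = 31 distinct.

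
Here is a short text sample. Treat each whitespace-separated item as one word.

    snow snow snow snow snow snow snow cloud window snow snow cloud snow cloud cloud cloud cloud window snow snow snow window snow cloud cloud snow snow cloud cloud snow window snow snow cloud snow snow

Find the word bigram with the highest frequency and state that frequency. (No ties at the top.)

Bigram frequencies (highest first):
  snow snow: 12
  snow cloud: 6
  cloud cloud: 5
  window snow: 4
  cloud snow: 4
  cloud window: 2
  … (1 more, each ≤ 2)

"snow snow", 12 times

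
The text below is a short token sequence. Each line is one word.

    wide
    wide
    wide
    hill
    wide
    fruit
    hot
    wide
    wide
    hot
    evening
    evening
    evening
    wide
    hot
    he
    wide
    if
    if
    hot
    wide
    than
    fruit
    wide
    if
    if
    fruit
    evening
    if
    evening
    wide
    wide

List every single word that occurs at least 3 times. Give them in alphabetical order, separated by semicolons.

Unigram counts meeting the condition (at least 3 times):
  evening: 5
  fruit: 3
  hot: 4
  if: 5
  wide: 12

evening; fruit; hot; if; wide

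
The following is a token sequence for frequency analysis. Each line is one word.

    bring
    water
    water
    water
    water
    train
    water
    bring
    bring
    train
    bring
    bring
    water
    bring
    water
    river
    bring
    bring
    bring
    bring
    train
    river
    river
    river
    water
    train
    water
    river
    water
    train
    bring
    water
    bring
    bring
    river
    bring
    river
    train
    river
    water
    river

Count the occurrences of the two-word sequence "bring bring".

6

Scanning the 40 overlapping bigram windows for "bring bring":
  position 8–9: bring bring
  position 11–12: bring bring
  position 17–18: bring bring
  position 18–19: bring bring
  position 19–20: bring bring
  position 33–34: bring bring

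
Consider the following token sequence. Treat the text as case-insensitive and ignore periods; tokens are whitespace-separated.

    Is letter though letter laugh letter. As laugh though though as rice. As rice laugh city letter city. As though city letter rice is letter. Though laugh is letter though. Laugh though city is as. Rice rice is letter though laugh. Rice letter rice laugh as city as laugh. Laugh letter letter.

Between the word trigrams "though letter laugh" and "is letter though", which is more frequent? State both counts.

"is letter though" (4 vs 1)

"though letter laugh": 1 occurrence
"is letter though": 4 occurrences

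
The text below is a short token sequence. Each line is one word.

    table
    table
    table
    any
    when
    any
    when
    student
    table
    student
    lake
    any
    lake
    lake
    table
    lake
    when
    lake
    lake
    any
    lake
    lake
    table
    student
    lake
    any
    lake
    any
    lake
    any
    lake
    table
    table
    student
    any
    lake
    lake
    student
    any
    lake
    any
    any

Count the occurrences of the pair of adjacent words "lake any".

6

Scanning the 41 overlapping bigram windows for "lake any":
  position 11–12: lake any
  position 19–20: lake any
  position 25–26: lake any
  position 27–28: lake any
  position 29–30: lake any
  position 40–41: lake any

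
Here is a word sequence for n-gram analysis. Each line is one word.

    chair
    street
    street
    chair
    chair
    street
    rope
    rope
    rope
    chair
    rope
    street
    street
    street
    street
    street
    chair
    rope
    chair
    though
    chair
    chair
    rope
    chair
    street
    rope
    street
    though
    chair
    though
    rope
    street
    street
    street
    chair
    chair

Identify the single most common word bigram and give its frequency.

Bigram frequencies (highest first):
  street street: 7
  chair street: 3
  street chair: 3
  chair chair: 3
  rope chair: 3
  chair rope: 3
  … (7 more, each ≤ 3)

"street street", 7 times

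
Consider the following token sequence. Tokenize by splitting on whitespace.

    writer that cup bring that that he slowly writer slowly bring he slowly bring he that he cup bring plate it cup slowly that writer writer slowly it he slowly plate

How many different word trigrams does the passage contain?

28

31 tokens → 29 trigram windows in total.
Repeated trigrams (each contributes count−1 duplicates):
  slowly bring he: 2
1 duplicate windows → 29 − 1 = 28 distinct.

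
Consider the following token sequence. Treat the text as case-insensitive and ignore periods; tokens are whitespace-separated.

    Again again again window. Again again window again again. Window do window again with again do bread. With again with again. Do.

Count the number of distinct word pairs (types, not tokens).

22 tokens → 21 bigram windows in total.
Repeated bigrams (each contributes count−1 duplicates):
  again again: 4
  again window: 3
  window again: 3
  with again: 3
  again do: 2
  again with: 2
11 duplicate windows → 21 − 11 = 10 distinct.

10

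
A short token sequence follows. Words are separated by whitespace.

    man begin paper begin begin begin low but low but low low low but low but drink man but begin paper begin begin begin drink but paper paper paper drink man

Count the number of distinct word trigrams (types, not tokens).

31 tokens → 29 trigram windows in total.
Repeated trigrams (each contributes count−1 duplicates):
  low but low: 3
  begin begin begin: 2
  begin paper begin: 2
  but low but: 2
  paper begin begin: 2
6 duplicate windows → 29 − 6 = 23 distinct.

23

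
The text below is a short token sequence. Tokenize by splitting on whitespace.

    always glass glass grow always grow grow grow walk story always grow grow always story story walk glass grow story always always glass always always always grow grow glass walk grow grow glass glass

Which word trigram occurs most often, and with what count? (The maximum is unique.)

Trigram frequencies (highest first):
  always grow grow: 3
  grow grow glass: 2
  always glass glass: 1
  glass glass grow: 1
  glass grow always: 1
  grow always grow: 1
  … (23 more, each ≤ 1)

"always grow grow", 3 times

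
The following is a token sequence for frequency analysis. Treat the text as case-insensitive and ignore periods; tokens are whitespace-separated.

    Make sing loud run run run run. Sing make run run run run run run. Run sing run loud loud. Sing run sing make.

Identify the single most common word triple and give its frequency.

"run run run", 7 times

Trigram frequencies (highest first):
  run run run: 7
  run run sing: 2
  run sing make: 2
  make sing loud: 1
  sing loud run: 1
  loud run run: 1
  … (8 more, each ≤ 1)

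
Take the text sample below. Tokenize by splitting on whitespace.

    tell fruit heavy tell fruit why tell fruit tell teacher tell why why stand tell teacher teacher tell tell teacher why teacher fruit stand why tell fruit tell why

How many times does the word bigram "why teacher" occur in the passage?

1

Scanning the 28 overlapping bigram windows for "why teacher":
  position 21–22: why teacher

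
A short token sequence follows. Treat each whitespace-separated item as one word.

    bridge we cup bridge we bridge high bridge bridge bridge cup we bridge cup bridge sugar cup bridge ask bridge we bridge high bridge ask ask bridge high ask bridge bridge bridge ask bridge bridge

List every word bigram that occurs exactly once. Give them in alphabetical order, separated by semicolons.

ask ask; bridge sugar; cup we; high ask; sugar cup; we cup

Bigram counts meeting the condition (exactly once):
  ask ask: 1
  bridge sugar: 1
  cup we: 1
  high ask: 1
  sugar cup: 1
  we cup: 1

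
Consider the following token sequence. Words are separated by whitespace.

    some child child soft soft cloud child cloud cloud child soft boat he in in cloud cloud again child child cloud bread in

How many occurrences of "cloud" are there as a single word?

Scanning the 23 tokens for "cloud":
  position 6: cloud
  position 8: cloud
  position 9: cloud
  position 16: cloud
  position 17: cloud
  position 21: cloud

6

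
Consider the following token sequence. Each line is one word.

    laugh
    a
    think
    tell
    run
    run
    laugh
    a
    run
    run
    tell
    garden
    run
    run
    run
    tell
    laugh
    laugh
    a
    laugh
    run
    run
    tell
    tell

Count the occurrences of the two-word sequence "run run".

Scanning the 23 overlapping bigram windows for "run run":
  position 5–6: run run
  position 9–10: run run
  position 13–14: run run
  position 14–15: run run
  position 21–22: run run

5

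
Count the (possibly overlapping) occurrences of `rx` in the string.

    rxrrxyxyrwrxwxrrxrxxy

5

Sliding a length-2 window over the 21 characters (20 positions):
  position 1–2: rx
  position 4–5: rx
  position 11–12: rx
  position 16–17: rx
  position 18–19: rx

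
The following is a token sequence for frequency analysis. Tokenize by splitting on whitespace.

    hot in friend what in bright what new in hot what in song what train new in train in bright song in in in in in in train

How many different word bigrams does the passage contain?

28 tokens → 27 bigram windows in total.
Repeated bigrams (each contributes count−1 duplicates):
  in in: 5
  in bright: 2
  in train: 2
  new in: 2
  what in: 2
8 duplicate windows → 27 − 8 = 19 distinct.

19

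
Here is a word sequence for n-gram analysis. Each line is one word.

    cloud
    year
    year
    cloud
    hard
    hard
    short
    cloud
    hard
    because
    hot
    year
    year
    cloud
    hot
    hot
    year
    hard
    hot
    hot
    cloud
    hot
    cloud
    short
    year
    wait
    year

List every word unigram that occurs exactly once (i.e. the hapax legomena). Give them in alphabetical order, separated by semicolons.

Unigram counts meeting the condition (exactly once (i.e. the hapax legomena)):
  because: 1
  wait: 1

because; wait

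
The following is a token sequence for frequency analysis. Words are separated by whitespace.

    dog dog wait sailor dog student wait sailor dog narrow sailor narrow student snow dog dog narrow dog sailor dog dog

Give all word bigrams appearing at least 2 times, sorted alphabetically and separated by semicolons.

Bigram counts meeting the condition (at least 2 times):
  dog dog: 3
  dog narrow: 2
  sailor dog: 3
  wait sailor: 2

dog dog; dog narrow; sailor dog; wait sailor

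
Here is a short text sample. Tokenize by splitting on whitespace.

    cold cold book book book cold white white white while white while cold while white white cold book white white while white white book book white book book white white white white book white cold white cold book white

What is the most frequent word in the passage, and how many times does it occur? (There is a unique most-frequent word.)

Unigram frequencies (highest first):
  white: 18
  book: 10
  cold: 7
  while: 4

"white", 18 times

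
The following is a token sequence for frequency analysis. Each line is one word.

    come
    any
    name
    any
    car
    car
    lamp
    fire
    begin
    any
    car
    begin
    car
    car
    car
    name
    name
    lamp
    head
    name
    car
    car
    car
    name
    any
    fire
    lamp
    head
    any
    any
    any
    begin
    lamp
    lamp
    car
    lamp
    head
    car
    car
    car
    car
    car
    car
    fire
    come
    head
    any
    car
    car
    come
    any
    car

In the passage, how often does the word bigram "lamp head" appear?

3

Scanning the 51 overlapping bigram windows for "lamp head":
  position 18–19: lamp head
  position 27–28: lamp head
  position 36–37: lamp head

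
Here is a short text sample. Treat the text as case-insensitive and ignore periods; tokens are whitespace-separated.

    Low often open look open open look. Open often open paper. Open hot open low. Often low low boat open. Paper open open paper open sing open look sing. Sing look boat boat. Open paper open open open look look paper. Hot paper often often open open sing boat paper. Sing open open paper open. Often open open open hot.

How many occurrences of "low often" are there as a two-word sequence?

2

Scanning the 59 overlapping bigram windows for "low often":
  position 1–2: low often
  position 15–16: low often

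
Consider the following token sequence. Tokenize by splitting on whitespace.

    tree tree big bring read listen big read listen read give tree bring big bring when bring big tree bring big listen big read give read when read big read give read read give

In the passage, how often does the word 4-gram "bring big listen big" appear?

1

Scanning the 31 overlapping 4-gram windows for "bring big listen big":
  position 20–23: bring big listen big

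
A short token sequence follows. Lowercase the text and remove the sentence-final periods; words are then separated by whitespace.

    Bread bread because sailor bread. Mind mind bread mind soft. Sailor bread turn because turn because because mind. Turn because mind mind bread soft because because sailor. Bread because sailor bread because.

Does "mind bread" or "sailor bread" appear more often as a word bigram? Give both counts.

"mind bread": 2 occurrences
"sailor bread": 4 occurrences

"sailor bread" (4 vs 2)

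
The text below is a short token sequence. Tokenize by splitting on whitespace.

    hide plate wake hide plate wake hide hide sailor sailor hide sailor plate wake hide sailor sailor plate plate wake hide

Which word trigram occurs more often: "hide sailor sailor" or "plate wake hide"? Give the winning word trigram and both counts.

"hide sailor sailor": 2 occurrences
"plate wake hide": 4 occurrences

"plate wake hide" (4 vs 2)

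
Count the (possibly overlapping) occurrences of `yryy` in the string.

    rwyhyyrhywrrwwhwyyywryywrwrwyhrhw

Sliding a length-4 window over the 33 characters (30 positions):
  (no match at any position)

0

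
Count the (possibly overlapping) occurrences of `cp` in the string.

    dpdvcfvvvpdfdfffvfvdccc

Sliding a length-2 window over the 23 characters (22 positions):
  (no match at any position)

0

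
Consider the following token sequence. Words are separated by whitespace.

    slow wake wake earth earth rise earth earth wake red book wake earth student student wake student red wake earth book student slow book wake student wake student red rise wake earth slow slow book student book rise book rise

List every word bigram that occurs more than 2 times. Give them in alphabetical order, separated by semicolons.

Bigram counts meeting the condition (more than 2 times):
  wake earth: 4
  wake student: 3

wake earth; wake student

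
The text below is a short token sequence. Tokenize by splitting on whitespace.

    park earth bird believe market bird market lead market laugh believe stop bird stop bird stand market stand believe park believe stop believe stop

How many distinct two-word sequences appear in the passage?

20

24 tokens → 23 bigram windows in total.
Repeated bigrams (each contributes count−1 duplicates):
  believe stop: 3
  stop bird: 2
3 duplicate windows → 23 − 3 = 20 distinct.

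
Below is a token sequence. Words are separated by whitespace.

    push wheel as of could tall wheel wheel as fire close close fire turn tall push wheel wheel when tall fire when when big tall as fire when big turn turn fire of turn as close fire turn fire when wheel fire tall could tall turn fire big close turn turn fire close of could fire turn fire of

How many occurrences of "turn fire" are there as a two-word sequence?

Scanning the 58 overlapping bigram windows for "turn fire":
  position 31–32: turn fire
  position 38–39: turn fire
  position 46–47: turn fire
  position 51–52: turn fire
  position 57–58: turn fire

5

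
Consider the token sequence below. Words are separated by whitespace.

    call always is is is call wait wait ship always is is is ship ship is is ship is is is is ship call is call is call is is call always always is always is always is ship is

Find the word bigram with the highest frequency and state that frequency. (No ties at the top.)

"is is", 9 times

Bigram frequencies (highest first):
  is is: 9
  always is: 5
  is call: 4
  is ship: 4
  ship is: 3
  call is: 3
  … (9 more, each ≤ 2)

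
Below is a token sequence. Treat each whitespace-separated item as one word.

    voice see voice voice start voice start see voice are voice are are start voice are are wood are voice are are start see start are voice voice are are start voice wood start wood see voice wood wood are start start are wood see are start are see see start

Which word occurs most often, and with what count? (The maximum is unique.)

"are", 15 times

Unigram frequencies (highest first):
  are: 15
  voice: 12
  start: 11
  see: 7
  wood: 6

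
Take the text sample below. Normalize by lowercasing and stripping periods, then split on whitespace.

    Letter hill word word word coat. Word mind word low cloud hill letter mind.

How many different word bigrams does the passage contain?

14 tokens → 13 bigram windows in total.
Repeated bigrams (each contributes count−1 duplicates):
  word word: 2
1 duplicate windows → 13 − 1 = 12 distinct.

12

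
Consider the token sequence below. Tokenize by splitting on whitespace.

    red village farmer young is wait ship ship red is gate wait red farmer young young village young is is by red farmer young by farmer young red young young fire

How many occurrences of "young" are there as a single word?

8

Scanning the 31 tokens for "young":
  position 4: young
  position 15: young
  position 16: young
  position 18: young
  position 24: young
  position 27: young
  position 29: young
  position 30: young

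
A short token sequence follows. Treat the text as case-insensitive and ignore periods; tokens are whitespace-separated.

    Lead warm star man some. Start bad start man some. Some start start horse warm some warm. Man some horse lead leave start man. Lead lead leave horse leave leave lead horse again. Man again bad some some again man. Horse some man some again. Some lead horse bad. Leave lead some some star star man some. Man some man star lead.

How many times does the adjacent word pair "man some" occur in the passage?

6

Scanning the 61 overlapping bigram windows for "man some":
  position 4–5: man some
  position 9–10: man some
  position 18–19: man some
  position 43–44: man some
  position 56–57: man some
  position 58–59: man some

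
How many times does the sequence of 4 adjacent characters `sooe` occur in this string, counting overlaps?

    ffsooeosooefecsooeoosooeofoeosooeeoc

5

Sliding a length-4 window over the 36 characters (33 positions):
  position 3–6: sooe
  position 8–11: sooe
  position 15–18: sooe
  position 21–24: sooe
  position 30–33: sooe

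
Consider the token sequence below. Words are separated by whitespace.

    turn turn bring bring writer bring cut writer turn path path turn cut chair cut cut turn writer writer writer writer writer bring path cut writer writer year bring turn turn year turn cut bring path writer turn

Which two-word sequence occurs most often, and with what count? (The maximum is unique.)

"writer writer", 5 times

Bigram frequencies (highest first):
  writer writer: 5
  turn turn: 2
  writer bring: 2
  cut writer: 2
  writer turn: 2
  turn cut: 2
  … (21 more, each ≤ 2)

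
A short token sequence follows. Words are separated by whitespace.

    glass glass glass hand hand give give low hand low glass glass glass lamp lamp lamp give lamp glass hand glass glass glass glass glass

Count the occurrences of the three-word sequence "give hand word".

0

Scanning the 23 overlapping trigram windows for "give hand word":
  (none found)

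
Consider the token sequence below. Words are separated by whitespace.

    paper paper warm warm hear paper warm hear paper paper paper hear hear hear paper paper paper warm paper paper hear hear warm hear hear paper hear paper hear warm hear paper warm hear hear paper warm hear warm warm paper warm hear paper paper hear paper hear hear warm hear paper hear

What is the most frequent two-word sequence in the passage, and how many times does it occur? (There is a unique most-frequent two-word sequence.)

Bigram frequencies (highest first):
  hear paper: 10
  warm hear: 8
  paper paper: 7
  paper hear: 7
  paper warm: 6
  hear hear: 6
  … (3 more, each ≤ 4)

"hear paper", 10 times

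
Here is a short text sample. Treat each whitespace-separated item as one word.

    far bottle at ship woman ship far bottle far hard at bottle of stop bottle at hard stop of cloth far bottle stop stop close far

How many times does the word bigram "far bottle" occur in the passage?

3

Scanning the 25 overlapping bigram windows for "far bottle":
  position 1–2: far bottle
  position 7–8: far bottle
  position 21–22: far bottle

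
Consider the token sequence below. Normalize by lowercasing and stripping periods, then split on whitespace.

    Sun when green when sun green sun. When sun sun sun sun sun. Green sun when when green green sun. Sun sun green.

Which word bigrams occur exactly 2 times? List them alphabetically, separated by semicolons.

Bigram counts meeting the condition (exactly 2 times):
  when green: 2
  when sun: 2

when green; when sun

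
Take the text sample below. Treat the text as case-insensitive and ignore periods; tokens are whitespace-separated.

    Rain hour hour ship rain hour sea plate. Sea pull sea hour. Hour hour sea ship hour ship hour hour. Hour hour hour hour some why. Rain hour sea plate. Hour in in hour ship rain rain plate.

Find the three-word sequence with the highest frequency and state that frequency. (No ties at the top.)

Trigram frequencies (highest first):
  hour hour hour: 5
  hour ship rain: 2
  rain hour sea: 2
  hour sea plate: 2
  rain hour hour: 1
  hour hour ship: 1
  … (23 more, each ≤ 1)

"hour hour hour", 5 times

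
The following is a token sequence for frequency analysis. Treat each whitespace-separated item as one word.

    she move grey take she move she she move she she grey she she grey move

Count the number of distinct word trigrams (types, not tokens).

16 tokens → 14 trigram windows in total.
Repeated trigrams (each contributes count−1 duplicates):
  move she she: 2
  she move she: 2
  she she grey: 2
3 duplicate windows → 14 − 3 = 11 distinct.

11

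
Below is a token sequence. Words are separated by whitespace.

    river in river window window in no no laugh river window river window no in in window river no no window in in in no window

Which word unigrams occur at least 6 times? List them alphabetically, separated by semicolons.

Unigram counts meeting the condition (at least 6 times):
  in: 7
  no: 6
  window: 7

in; no; window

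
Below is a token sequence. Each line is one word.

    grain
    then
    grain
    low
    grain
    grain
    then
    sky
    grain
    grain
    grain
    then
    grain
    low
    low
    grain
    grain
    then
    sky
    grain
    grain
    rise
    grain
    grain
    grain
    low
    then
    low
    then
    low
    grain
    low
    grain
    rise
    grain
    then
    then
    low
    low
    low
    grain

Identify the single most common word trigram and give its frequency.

Trigram frequencies (highest first):
  grain grain then: 3
  grain then grain: 2
  then grain low: 2
  grain low grain: 2
  low grain grain: 2
  grain then sky: 2
  … (20 more, each ≤ 2)

"grain grain then", 3 times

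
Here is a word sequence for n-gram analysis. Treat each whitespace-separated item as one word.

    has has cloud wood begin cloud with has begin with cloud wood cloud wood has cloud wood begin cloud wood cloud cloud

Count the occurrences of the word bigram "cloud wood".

5

Scanning the 21 overlapping bigram windows for "cloud wood":
  position 3–4: cloud wood
  position 11–12: cloud wood
  position 13–14: cloud wood
  position 16–17: cloud wood
  position 19–20: cloud wood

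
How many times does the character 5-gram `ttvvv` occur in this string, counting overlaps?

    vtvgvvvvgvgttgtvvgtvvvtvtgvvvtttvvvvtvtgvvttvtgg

1

Sliding a length-5 window over the 48 characters (44 positions):
  position 31–35: ttvvv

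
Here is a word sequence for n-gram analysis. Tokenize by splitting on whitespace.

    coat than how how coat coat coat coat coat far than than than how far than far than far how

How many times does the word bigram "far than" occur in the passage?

3

Scanning the 19 overlapping bigram windows for "far than":
  position 10–11: far than
  position 15–16: far than
  position 17–18: far than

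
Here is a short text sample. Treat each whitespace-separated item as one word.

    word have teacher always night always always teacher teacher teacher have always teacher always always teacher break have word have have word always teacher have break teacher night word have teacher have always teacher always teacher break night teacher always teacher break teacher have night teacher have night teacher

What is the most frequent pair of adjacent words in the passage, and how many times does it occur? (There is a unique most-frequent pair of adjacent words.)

Bigram frequencies (highest first):
  always teacher: 7
  teacher have: 5
  teacher always: 4
  word have: 3
  teacher break: 3
  night teacher: 3
  … (16 more, each ≤ 2)

"always teacher", 7 times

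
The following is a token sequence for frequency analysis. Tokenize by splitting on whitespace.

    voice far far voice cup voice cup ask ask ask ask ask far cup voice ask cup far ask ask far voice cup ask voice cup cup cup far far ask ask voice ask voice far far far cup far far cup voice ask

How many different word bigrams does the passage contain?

15

44 tokens → 43 bigram windows in total.
Repeated bigrams (each contributes count−1 duplicates):
  ask ask: 6
  far far: 5
  voice cup: 4
  ask voice: 3
  cup far: 3
  cup voice: 3
  far cup: 3
  voice ask: 3
  … (6 more repeated)
28 duplicate windows → 43 − 28 = 15 distinct.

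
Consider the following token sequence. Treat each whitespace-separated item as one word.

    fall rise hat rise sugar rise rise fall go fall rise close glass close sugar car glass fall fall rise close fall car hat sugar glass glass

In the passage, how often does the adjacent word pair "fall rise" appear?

3

Scanning the 26 overlapping bigram windows for "fall rise":
  position 1–2: fall rise
  position 10–11: fall rise
  position 19–20: fall rise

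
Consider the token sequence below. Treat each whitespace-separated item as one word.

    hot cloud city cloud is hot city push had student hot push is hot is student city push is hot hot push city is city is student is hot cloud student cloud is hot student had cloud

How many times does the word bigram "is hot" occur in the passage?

Scanning the 36 overlapping bigram windows for "is hot":
  position 5–6: is hot
  position 13–14: is hot
  position 19–20: is hot
  position 28–29: is hot
  position 33–34: is hot

5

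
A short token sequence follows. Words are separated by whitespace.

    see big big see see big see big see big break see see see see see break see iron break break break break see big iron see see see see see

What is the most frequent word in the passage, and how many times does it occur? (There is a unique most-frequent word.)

"see", 17 times

Unigram frequencies (highest first):
  see: 17
  big: 6
  break: 6
  iron: 2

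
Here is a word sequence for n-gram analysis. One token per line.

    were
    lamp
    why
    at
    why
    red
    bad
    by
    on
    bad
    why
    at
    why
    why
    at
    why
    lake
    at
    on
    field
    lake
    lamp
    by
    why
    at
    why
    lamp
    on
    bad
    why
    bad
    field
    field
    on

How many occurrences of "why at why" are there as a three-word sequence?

4

Scanning the 32 overlapping trigram windows for "why at why":
  position 3–5: why at why
  position 11–13: why at why
  position 14–16: why at why
  position 24–26: why at why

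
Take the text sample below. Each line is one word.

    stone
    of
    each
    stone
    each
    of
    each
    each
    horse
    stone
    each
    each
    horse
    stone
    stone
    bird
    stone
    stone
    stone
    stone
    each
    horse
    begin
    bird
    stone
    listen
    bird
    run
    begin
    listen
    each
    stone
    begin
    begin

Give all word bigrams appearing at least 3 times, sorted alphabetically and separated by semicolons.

each horse; stone each; stone stone

Bigram counts meeting the condition (at least 3 times):
  each horse: 3
  stone each: 3
  stone stone: 4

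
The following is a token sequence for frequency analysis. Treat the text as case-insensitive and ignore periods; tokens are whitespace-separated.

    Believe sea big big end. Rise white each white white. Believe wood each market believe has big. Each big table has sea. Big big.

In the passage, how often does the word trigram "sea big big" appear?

2

Scanning the 22 overlapping trigram windows for "sea big big":
  position 2–4: sea big big
  position 22–24: sea big big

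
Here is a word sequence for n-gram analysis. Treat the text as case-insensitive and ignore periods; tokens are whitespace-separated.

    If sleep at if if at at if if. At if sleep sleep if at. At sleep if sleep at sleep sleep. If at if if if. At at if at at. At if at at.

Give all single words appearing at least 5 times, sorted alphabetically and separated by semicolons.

at; if; sleep

Unigram counts meeting the condition (at least 5 times):
  at: 15
  if: 14
  sleep: 7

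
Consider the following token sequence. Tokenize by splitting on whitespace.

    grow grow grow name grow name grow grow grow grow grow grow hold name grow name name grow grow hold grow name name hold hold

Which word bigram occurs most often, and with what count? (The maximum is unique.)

"grow grow", 8 times

Bigram frequencies (highest first):
  grow grow: 8
  grow name: 4
  name grow: 4
  grow hold: 2
  name name: 2
  hold name: 1
  … (3 more, each ≤ 1)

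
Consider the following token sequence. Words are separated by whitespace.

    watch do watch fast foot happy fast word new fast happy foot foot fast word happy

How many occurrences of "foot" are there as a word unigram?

Scanning the 16 tokens for "foot":
  position 5: foot
  position 12: foot
  position 13: foot

3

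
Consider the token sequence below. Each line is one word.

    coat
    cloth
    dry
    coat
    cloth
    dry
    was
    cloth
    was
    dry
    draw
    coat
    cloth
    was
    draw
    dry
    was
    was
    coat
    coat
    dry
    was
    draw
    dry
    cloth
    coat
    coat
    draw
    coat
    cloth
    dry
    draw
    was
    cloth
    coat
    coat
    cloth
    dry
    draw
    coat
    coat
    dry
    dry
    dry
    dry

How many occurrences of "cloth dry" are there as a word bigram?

Scanning the 44 overlapping bigram windows for "cloth dry":
  position 2–3: cloth dry
  position 5–6: cloth dry
  position 30–31: cloth dry
  position 37–38: cloth dry

4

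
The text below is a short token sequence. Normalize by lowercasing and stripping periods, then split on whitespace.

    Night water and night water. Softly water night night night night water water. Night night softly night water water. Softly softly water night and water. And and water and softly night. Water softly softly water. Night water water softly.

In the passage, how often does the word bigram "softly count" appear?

Scanning the 38 overlapping bigram windows for "softly count":
  (none found)

0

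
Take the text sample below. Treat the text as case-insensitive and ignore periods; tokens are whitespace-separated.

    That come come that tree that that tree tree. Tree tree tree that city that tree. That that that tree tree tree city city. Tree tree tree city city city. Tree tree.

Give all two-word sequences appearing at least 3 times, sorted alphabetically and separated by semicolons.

Bigram counts meeting the condition (at least 3 times):
  city city: 3
  that that: 3
  that tree: 4
  tree that: 3
  tree tree: 9

city city; that that; that tree; tree that; tree tree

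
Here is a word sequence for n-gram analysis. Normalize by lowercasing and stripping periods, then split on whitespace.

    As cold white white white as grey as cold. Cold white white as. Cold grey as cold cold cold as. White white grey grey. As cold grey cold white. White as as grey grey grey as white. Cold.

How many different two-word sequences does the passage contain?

15

38 tokens → 37 bigram windows in total.
Repeated bigrams (each contributes count−1 duplicates):
  as cold: 5
  white white: 5
  grey as: 4
  cold cold: 3
  cold white: 3
  grey grey: 3
  white as: 3
  as grey: 2
  … (2 more repeated)
22 duplicate windows → 37 − 22 = 15 distinct.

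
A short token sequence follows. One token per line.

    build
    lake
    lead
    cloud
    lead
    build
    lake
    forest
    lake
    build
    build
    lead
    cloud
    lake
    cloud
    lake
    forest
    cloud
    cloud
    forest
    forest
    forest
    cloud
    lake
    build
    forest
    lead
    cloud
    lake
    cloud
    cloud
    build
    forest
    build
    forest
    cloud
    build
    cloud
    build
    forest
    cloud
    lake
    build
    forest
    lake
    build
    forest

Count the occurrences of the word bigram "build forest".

6

Scanning the 46 overlapping bigram windows for "build forest":
  position 25–26: build forest
  position 32–33: build forest
  position 34–35: build forest
  position 39–40: build forest
  position 43–44: build forest
  position 46–47: build forest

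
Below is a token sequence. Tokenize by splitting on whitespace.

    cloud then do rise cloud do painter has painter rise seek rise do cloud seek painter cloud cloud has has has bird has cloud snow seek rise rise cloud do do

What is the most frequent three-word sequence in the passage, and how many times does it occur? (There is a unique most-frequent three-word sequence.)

Trigram frequencies (highest first):
  rise cloud do: 2
  cloud then do: 1
  then do rise: 1
  do rise cloud: 1
  cloud do painter: 1
  do painter has: 1
  … (22 more, each ≤ 1)

"rise cloud do", 2 times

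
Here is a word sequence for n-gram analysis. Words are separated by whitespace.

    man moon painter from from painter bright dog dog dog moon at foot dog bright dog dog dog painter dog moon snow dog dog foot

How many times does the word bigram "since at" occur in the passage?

Scanning the 24 overlapping bigram windows for "since at":
  (none found)

0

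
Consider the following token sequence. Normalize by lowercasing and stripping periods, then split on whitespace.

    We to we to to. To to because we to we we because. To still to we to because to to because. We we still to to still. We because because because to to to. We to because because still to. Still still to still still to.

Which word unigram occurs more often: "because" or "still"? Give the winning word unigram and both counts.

"because": 9 occurrences
"still": 8 occurrences

"because" (9 vs 8)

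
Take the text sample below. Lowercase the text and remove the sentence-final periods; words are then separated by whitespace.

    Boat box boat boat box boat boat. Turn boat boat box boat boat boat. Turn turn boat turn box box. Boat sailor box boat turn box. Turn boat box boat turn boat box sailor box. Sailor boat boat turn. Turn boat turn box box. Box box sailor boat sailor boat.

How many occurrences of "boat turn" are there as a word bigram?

Scanning the 49 overlapping bigram windows for "boat turn":
  position 7–8: boat turn
  position 14–15: boat turn
  position 17–18: boat turn
  position 24–25: boat turn
  position 30–31: boat turn
  position 38–39: boat turn
  position 41–42: boat turn

7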